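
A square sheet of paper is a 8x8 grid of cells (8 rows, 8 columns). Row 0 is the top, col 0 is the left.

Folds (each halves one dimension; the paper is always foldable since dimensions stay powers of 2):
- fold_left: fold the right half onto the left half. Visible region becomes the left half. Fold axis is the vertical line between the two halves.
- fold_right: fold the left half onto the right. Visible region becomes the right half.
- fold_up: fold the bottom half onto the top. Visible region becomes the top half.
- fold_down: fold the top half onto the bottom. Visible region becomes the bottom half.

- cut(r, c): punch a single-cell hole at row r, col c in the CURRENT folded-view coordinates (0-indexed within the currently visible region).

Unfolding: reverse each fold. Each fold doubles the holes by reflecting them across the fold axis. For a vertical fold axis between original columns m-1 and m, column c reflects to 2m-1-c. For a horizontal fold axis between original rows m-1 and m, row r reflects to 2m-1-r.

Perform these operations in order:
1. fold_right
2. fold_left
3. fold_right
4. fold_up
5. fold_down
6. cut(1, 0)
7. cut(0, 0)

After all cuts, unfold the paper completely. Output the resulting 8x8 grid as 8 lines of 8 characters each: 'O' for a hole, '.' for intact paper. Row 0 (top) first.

Op 1 fold_right: fold axis v@4; visible region now rows[0,8) x cols[4,8) = 8x4
Op 2 fold_left: fold axis v@6; visible region now rows[0,8) x cols[4,6) = 8x2
Op 3 fold_right: fold axis v@5; visible region now rows[0,8) x cols[5,6) = 8x1
Op 4 fold_up: fold axis h@4; visible region now rows[0,4) x cols[5,6) = 4x1
Op 5 fold_down: fold axis h@2; visible region now rows[2,4) x cols[5,6) = 2x1
Op 6 cut(1, 0): punch at orig (3,5); cuts so far [(3, 5)]; region rows[2,4) x cols[5,6) = 2x1
Op 7 cut(0, 0): punch at orig (2,5); cuts so far [(2, 5), (3, 5)]; region rows[2,4) x cols[5,6) = 2x1
Unfold 1 (reflect across h@2): 4 holes -> [(0, 5), (1, 5), (2, 5), (3, 5)]
Unfold 2 (reflect across h@4): 8 holes -> [(0, 5), (1, 5), (2, 5), (3, 5), (4, 5), (5, 5), (6, 5), (7, 5)]
Unfold 3 (reflect across v@5): 16 holes -> [(0, 4), (0, 5), (1, 4), (1, 5), (2, 4), (2, 5), (3, 4), (3, 5), (4, 4), (4, 5), (5, 4), (5, 5), (6, 4), (6, 5), (7, 4), (7, 5)]
Unfold 4 (reflect across v@6): 32 holes -> [(0, 4), (0, 5), (0, 6), (0, 7), (1, 4), (1, 5), (1, 6), (1, 7), (2, 4), (2, 5), (2, 6), (2, 7), (3, 4), (3, 5), (3, 6), (3, 7), (4, 4), (4, 5), (4, 6), (4, 7), (5, 4), (5, 5), (5, 6), (5, 7), (6, 4), (6, 5), (6, 6), (6, 7), (7, 4), (7, 5), (7, 6), (7, 7)]
Unfold 5 (reflect across v@4): 64 holes -> [(0, 0), (0, 1), (0, 2), (0, 3), (0, 4), (0, 5), (0, 6), (0, 7), (1, 0), (1, 1), (1, 2), (1, 3), (1, 4), (1, 5), (1, 6), (1, 7), (2, 0), (2, 1), (2, 2), (2, 3), (2, 4), (2, 5), (2, 6), (2, 7), (3, 0), (3, 1), (3, 2), (3, 3), (3, 4), (3, 5), (3, 6), (3, 7), (4, 0), (4, 1), (4, 2), (4, 3), (4, 4), (4, 5), (4, 6), (4, 7), (5, 0), (5, 1), (5, 2), (5, 3), (5, 4), (5, 5), (5, 6), (5, 7), (6, 0), (6, 1), (6, 2), (6, 3), (6, 4), (6, 5), (6, 6), (6, 7), (7, 0), (7, 1), (7, 2), (7, 3), (7, 4), (7, 5), (7, 6), (7, 7)]

Answer: OOOOOOOO
OOOOOOOO
OOOOOOOO
OOOOOOOO
OOOOOOOO
OOOOOOOO
OOOOOOOO
OOOOOOOO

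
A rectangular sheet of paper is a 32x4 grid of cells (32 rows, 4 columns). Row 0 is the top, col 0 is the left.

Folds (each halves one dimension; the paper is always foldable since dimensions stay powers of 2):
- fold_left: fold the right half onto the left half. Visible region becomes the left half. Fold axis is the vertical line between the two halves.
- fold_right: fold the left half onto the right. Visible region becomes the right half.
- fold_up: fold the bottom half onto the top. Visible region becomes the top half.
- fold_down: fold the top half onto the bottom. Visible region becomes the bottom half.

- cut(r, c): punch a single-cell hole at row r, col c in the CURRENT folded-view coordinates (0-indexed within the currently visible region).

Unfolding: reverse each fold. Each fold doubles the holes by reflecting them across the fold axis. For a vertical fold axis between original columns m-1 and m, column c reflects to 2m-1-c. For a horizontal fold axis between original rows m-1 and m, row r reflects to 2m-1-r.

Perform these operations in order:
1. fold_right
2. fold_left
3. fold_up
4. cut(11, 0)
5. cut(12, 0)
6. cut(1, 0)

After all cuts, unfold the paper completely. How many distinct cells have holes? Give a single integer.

Op 1 fold_right: fold axis v@2; visible region now rows[0,32) x cols[2,4) = 32x2
Op 2 fold_left: fold axis v@3; visible region now rows[0,32) x cols[2,3) = 32x1
Op 3 fold_up: fold axis h@16; visible region now rows[0,16) x cols[2,3) = 16x1
Op 4 cut(11, 0): punch at orig (11,2); cuts so far [(11, 2)]; region rows[0,16) x cols[2,3) = 16x1
Op 5 cut(12, 0): punch at orig (12,2); cuts so far [(11, 2), (12, 2)]; region rows[0,16) x cols[2,3) = 16x1
Op 6 cut(1, 0): punch at orig (1,2); cuts so far [(1, 2), (11, 2), (12, 2)]; region rows[0,16) x cols[2,3) = 16x1
Unfold 1 (reflect across h@16): 6 holes -> [(1, 2), (11, 2), (12, 2), (19, 2), (20, 2), (30, 2)]
Unfold 2 (reflect across v@3): 12 holes -> [(1, 2), (1, 3), (11, 2), (11, 3), (12, 2), (12, 3), (19, 2), (19, 3), (20, 2), (20, 3), (30, 2), (30, 3)]
Unfold 3 (reflect across v@2): 24 holes -> [(1, 0), (1, 1), (1, 2), (1, 3), (11, 0), (11, 1), (11, 2), (11, 3), (12, 0), (12, 1), (12, 2), (12, 3), (19, 0), (19, 1), (19, 2), (19, 3), (20, 0), (20, 1), (20, 2), (20, 3), (30, 0), (30, 1), (30, 2), (30, 3)]

Answer: 24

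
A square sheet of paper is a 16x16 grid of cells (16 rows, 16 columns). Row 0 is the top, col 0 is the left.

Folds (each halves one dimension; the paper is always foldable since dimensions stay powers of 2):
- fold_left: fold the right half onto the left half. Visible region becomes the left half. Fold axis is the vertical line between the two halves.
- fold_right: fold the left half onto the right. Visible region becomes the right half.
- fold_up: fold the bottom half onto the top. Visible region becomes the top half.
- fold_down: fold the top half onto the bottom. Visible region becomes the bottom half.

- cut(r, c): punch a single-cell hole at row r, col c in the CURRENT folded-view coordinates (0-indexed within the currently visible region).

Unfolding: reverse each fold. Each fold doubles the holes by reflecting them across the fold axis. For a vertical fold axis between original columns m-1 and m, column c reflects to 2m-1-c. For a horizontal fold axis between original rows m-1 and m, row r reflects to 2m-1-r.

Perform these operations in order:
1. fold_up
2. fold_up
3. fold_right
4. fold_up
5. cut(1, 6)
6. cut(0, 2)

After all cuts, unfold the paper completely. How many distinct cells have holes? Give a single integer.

Answer: 32

Derivation:
Op 1 fold_up: fold axis h@8; visible region now rows[0,8) x cols[0,16) = 8x16
Op 2 fold_up: fold axis h@4; visible region now rows[0,4) x cols[0,16) = 4x16
Op 3 fold_right: fold axis v@8; visible region now rows[0,4) x cols[8,16) = 4x8
Op 4 fold_up: fold axis h@2; visible region now rows[0,2) x cols[8,16) = 2x8
Op 5 cut(1, 6): punch at orig (1,14); cuts so far [(1, 14)]; region rows[0,2) x cols[8,16) = 2x8
Op 6 cut(0, 2): punch at orig (0,10); cuts so far [(0, 10), (1, 14)]; region rows[0,2) x cols[8,16) = 2x8
Unfold 1 (reflect across h@2): 4 holes -> [(0, 10), (1, 14), (2, 14), (3, 10)]
Unfold 2 (reflect across v@8): 8 holes -> [(0, 5), (0, 10), (1, 1), (1, 14), (2, 1), (2, 14), (3, 5), (3, 10)]
Unfold 3 (reflect across h@4): 16 holes -> [(0, 5), (0, 10), (1, 1), (1, 14), (2, 1), (2, 14), (3, 5), (3, 10), (4, 5), (4, 10), (5, 1), (5, 14), (6, 1), (6, 14), (7, 5), (7, 10)]
Unfold 4 (reflect across h@8): 32 holes -> [(0, 5), (0, 10), (1, 1), (1, 14), (2, 1), (2, 14), (3, 5), (3, 10), (4, 5), (4, 10), (5, 1), (5, 14), (6, 1), (6, 14), (7, 5), (7, 10), (8, 5), (8, 10), (9, 1), (9, 14), (10, 1), (10, 14), (11, 5), (11, 10), (12, 5), (12, 10), (13, 1), (13, 14), (14, 1), (14, 14), (15, 5), (15, 10)]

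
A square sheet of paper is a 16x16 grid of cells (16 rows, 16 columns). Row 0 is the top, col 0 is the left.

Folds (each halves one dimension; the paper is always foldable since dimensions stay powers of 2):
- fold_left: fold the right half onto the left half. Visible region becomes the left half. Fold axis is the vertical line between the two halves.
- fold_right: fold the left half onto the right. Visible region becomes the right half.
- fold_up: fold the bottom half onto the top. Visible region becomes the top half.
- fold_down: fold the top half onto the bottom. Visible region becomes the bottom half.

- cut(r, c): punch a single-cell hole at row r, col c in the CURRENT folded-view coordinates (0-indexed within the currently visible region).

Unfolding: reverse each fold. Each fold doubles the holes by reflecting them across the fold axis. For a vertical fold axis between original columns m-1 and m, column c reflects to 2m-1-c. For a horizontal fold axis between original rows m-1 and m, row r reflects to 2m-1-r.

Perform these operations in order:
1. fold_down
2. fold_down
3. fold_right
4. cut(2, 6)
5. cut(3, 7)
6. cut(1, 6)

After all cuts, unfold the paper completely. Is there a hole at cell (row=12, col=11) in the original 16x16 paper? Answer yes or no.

Op 1 fold_down: fold axis h@8; visible region now rows[8,16) x cols[0,16) = 8x16
Op 2 fold_down: fold axis h@12; visible region now rows[12,16) x cols[0,16) = 4x16
Op 3 fold_right: fold axis v@8; visible region now rows[12,16) x cols[8,16) = 4x8
Op 4 cut(2, 6): punch at orig (14,14); cuts so far [(14, 14)]; region rows[12,16) x cols[8,16) = 4x8
Op 5 cut(3, 7): punch at orig (15,15); cuts so far [(14, 14), (15, 15)]; region rows[12,16) x cols[8,16) = 4x8
Op 6 cut(1, 6): punch at orig (13,14); cuts so far [(13, 14), (14, 14), (15, 15)]; region rows[12,16) x cols[8,16) = 4x8
Unfold 1 (reflect across v@8): 6 holes -> [(13, 1), (13, 14), (14, 1), (14, 14), (15, 0), (15, 15)]
Unfold 2 (reflect across h@12): 12 holes -> [(8, 0), (8, 15), (9, 1), (9, 14), (10, 1), (10, 14), (13, 1), (13, 14), (14, 1), (14, 14), (15, 0), (15, 15)]
Unfold 3 (reflect across h@8): 24 holes -> [(0, 0), (0, 15), (1, 1), (1, 14), (2, 1), (2, 14), (5, 1), (5, 14), (6, 1), (6, 14), (7, 0), (7, 15), (8, 0), (8, 15), (9, 1), (9, 14), (10, 1), (10, 14), (13, 1), (13, 14), (14, 1), (14, 14), (15, 0), (15, 15)]
Holes: [(0, 0), (0, 15), (1, 1), (1, 14), (2, 1), (2, 14), (5, 1), (5, 14), (6, 1), (6, 14), (7, 0), (7, 15), (8, 0), (8, 15), (9, 1), (9, 14), (10, 1), (10, 14), (13, 1), (13, 14), (14, 1), (14, 14), (15, 0), (15, 15)]

Answer: no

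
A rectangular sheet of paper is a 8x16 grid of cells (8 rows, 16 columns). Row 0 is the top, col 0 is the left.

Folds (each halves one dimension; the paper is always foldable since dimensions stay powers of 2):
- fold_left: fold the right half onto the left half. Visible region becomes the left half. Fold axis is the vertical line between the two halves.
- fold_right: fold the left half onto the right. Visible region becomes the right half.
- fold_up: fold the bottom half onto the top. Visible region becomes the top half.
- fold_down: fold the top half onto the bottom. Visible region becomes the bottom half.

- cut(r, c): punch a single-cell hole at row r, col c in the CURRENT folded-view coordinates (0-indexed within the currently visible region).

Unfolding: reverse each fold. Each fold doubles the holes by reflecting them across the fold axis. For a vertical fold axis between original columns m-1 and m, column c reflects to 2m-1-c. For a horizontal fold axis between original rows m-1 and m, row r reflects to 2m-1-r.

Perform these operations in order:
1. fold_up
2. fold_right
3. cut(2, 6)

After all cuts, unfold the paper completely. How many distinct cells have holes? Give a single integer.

Op 1 fold_up: fold axis h@4; visible region now rows[0,4) x cols[0,16) = 4x16
Op 2 fold_right: fold axis v@8; visible region now rows[0,4) x cols[8,16) = 4x8
Op 3 cut(2, 6): punch at orig (2,14); cuts so far [(2, 14)]; region rows[0,4) x cols[8,16) = 4x8
Unfold 1 (reflect across v@8): 2 holes -> [(2, 1), (2, 14)]
Unfold 2 (reflect across h@4): 4 holes -> [(2, 1), (2, 14), (5, 1), (5, 14)]

Answer: 4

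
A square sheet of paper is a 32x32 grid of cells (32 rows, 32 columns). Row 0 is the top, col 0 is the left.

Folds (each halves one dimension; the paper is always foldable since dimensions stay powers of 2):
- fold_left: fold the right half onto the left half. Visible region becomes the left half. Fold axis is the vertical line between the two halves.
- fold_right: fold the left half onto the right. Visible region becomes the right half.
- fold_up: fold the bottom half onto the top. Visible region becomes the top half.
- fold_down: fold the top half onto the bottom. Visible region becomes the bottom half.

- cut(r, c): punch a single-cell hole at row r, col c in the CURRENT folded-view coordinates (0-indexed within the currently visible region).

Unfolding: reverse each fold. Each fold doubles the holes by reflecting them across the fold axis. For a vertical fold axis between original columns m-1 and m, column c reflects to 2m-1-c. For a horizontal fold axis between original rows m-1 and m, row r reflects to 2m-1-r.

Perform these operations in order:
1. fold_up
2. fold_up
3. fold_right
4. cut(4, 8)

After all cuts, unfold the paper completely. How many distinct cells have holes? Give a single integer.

Answer: 8

Derivation:
Op 1 fold_up: fold axis h@16; visible region now rows[0,16) x cols[0,32) = 16x32
Op 2 fold_up: fold axis h@8; visible region now rows[0,8) x cols[0,32) = 8x32
Op 3 fold_right: fold axis v@16; visible region now rows[0,8) x cols[16,32) = 8x16
Op 4 cut(4, 8): punch at orig (4,24); cuts so far [(4, 24)]; region rows[0,8) x cols[16,32) = 8x16
Unfold 1 (reflect across v@16): 2 holes -> [(4, 7), (4, 24)]
Unfold 2 (reflect across h@8): 4 holes -> [(4, 7), (4, 24), (11, 7), (11, 24)]
Unfold 3 (reflect across h@16): 8 holes -> [(4, 7), (4, 24), (11, 7), (11, 24), (20, 7), (20, 24), (27, 7), (27, 24)]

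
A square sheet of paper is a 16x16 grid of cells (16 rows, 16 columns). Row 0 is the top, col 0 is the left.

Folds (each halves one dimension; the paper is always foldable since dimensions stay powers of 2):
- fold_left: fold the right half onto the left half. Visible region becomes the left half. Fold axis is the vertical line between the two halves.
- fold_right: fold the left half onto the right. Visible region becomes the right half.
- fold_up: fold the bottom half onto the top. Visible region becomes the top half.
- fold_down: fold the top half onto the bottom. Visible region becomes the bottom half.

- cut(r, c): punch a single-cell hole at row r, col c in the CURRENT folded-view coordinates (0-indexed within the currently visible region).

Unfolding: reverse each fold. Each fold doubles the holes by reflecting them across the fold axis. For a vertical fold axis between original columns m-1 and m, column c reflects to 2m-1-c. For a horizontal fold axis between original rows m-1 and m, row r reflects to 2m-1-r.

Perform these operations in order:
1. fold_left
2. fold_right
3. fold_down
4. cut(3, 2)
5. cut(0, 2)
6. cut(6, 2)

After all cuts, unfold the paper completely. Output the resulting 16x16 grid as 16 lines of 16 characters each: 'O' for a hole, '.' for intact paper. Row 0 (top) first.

Answer: ................
.O....O..O....O.
................
................
.O....O..O....O.
................
................
.O....O..O....O.
.O....O..O....O.
................
................
.O....O..O....O.
................
................
.O....O..O....O.
................

Derivation:
Op 1 fold_left: fold axis v@8; visible region now rows[0,16) x cols[0,8) = 16x8
Op 2 fold_right: fold axis v@4; visible region now rows[0,16) x cols[4,8) = 16x4
Op 3 fold_down: fold axis h@8; visible region now rows[8,16) x cols[4,8) = 8x4
Op 4 cut(3, 2): punch at orig (11,6); cuts so far [(11, 6)]; region rows[8,16) x cols[4,8) = 8x4
Op 5 cut(0, 2): punch at orig (8,6); cuts so far [(8, 6), (11, 6)]; region rows[8,16) x cols[4,8) = 8x4
Op 6 cut(6, 2): punch at orig (14,6); cuts so far [(8, 6), (11, 6), (14, 6)]; region rows[8,16) x cols[4,8) = 8x4
Unfold 1 (reflect across h@8): 6 holes -> [(1, 6), (4, 6), (7, 6), (8, 6), (11, 6), (14, 6)]
Unfold 2 (reflect across v@4): 12 holes -> [(1, 1), (1, 6), (4, 1), (4, 6), (7, 1), (7, 6), (8, 1), (8, 6), (11, 1), (11, 6), (14, 1), (14, 6)]
Unfold 3 (reflect across v@8): 24 holes -> [(1, 1), (1, 6), (1, 9), (1, 14), (4, 1), (4, 6), (4, 9), (4, 14), (7, 1), (7, 6), (7, 9), (7, 14), (8, 1), (8, 6), (8, 9), (8, 14), (11, 1), (11, 6), (11, 9), (11, 14), (14, 1), (14, 6), (14, 9), (14, 14)]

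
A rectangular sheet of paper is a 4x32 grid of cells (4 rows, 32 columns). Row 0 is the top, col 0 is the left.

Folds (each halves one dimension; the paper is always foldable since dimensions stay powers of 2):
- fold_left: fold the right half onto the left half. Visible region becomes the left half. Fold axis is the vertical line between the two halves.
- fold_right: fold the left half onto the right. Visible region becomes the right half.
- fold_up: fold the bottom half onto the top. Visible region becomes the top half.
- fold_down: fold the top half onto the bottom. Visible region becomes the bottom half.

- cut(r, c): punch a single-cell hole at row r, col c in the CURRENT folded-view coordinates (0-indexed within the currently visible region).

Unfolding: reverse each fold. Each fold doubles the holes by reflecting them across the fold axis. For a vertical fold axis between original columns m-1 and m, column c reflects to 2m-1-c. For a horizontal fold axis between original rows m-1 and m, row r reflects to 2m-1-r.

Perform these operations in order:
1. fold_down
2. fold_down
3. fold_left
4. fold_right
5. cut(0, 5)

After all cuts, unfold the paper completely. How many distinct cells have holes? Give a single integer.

Op 1 fold_down: fold axis h@2; visible region now rows[2,4) x cols[0,32) = 2x32
Op 2 fold_down: fold axis h@3; visible region now rows[3,4) x cols[0,32) = 1x32
Op 3 fold_left: fold axis v@16; visible region now rows[3,4) x cols[0,16) = 1x16
Op 4 fold_right: fold axis v@8; visible region now rows[3,4) x cols[8,16) = 1x8
Op 5 cut(0, 5): punch at orig (3,13); cuts so far [(3, 13)]; region rows[3,4) x cols[8,16) = 1x8
Unfold 1 (reflect across v@8): 2 holes -> [(3, 2), (3, 13)]
Unfold 2 (reflect across v@16): 4 holes -> [(3, 2), (3, 13), (3, 18), (3, 29)]
Unfold 3 (reflect across h@3): 8 holes -> [(2, 2), (2, 13), (2, 18), (2, 29), (3, 2), (3, 13), (3, 18), (3, 29)]
Unfold 4 (reflect across h@2): 16 holes -> [(0, 2), (0, 13), (0, 18), (0, 29), (1, 2), (1, 13), (1, 18), (1, 29), (2, 2), (2, 13), (2, 18), (2, 29), (3, 2), (3, 13), (3, 18), (3, 29)]

Answer: 16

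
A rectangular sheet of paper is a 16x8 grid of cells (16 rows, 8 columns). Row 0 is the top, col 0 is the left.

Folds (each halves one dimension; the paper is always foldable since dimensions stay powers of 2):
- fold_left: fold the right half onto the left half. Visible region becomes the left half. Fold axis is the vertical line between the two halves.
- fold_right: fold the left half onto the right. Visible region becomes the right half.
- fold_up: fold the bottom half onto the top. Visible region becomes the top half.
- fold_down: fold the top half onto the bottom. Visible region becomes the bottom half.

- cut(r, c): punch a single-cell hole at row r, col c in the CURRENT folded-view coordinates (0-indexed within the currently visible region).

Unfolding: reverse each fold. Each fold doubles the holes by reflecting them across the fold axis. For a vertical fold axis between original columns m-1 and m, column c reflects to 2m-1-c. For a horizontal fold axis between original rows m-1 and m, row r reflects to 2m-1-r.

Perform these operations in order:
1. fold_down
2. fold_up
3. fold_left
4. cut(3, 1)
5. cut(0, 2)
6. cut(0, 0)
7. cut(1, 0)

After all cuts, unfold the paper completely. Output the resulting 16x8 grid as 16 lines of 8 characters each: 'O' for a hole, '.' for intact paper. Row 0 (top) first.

Answer: O.O..O.O
O......O
........
.O....O.
.O....O.
........
O......O
O.O..O.O
O.O..O.O
O......O
........
.O....O.
.O....O.
........
O......O
O.O..O.O

Derivation:
Op 1 fold_down: fold axis h@8; visible region now rows[8,16) x cols[0,8) = 8x8
Op 2 fold_up: fold axis h@12; visible region now rows[8,12) x cols[0,8) = 4x8
Op 3 fold_left: fold axis v@4; visible region now rows[8,12) x cols[0,4) = 4x4
Op 4 cut(3, 1): punch at orig (11,1); cuts so far [(11, 1)]; region rows[8,12) x cols[0,4) = 4x4
Op 5 cut(0, 2): punch at orig (8,2); cuts so far [(8, 2), (11, 1)]; region rows[8,12) x cols[0,4) = 4x4
Op 6 cut(0, 0): punch at orig (8,0); cuts so far [(8, 0), (8, 2), (11, 1)]; region rows[8,12) x cols[0,4) = 4x4
Op 7 cut(1, 0): punch at orig (9,0); cuts so far [(8, 0), (8, 2), (9, 0), (11, 1)]; region rows[8,12) x cols[0,4) = 4x4
Unfold 1 (reflect across v@4): 8 holes -> [(8, 0), (8, 2), (8, 5), (8, 7), (9, 0), (9, 7), (11, 1), (11, 6)]
Unfold 2 (reflect across h@12): 16 holes -> [(8, 0), (8, 2), (8, 5), (8, 7), (9, 0), (9, 7), (11, 1), (11, 6), (12, 1), (12, 6), (14, 0), (14, 7), (15, 0), (15, 2), (15, 5), (15, 7)]
Unfold 3 (reflect across h@8): 32 holes -> [(0, 0), (0, 2), (0, 5), (0, 7), (1, 0), (1, 7), (3, 1), (3, 6), (4, 1), (4, 6), (6, 0), (6, 7), (7, 0), (7, 2), (7, 5), (7, 7), (8, 0), (8, 2), (8, 5), (8, 7), (9, 0), (9, 7), (11, 1), (11, 6), (12, 1), (12, 6), (14, 0), (14, 7), (15, 0), (15, 2), (15, 5), (15, 7)]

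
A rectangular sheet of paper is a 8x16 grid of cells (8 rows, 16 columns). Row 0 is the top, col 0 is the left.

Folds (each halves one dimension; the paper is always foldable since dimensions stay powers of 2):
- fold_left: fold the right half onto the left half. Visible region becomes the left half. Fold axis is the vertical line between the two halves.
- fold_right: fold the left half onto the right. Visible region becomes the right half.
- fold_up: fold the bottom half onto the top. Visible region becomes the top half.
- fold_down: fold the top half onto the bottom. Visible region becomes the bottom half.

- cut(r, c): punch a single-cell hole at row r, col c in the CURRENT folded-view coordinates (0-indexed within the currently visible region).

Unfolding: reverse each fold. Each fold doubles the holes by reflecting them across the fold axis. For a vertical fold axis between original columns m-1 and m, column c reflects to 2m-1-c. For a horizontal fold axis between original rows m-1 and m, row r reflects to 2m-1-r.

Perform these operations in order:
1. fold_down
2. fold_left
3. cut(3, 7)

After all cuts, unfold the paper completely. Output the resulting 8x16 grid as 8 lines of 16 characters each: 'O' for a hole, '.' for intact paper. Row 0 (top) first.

Op 1 fold_down: fold axis h@4; visible region now rows[4,8) x cols[0,16) = 4x16
Op 2 fold_left: fold axis v@8; visible region now rows[4,8) x cols[0,8) = 4x8
Op 3 cut(3, 7): punch at orig (7,7); cuts so far [(7, 7)]; region rows[4,8) x cols[0,8) = 4x8
Unfold 1 (reflect across v@8): 2 holes -> [(7, 7), (7, 8)]
Unfold 2 (reflect across h@4): 4 holes -> [(0, 7), (0, 8), (7, 7), (7, 8)]

Answer: .......OO.......
................
................
................
................
................
................
.......OO.......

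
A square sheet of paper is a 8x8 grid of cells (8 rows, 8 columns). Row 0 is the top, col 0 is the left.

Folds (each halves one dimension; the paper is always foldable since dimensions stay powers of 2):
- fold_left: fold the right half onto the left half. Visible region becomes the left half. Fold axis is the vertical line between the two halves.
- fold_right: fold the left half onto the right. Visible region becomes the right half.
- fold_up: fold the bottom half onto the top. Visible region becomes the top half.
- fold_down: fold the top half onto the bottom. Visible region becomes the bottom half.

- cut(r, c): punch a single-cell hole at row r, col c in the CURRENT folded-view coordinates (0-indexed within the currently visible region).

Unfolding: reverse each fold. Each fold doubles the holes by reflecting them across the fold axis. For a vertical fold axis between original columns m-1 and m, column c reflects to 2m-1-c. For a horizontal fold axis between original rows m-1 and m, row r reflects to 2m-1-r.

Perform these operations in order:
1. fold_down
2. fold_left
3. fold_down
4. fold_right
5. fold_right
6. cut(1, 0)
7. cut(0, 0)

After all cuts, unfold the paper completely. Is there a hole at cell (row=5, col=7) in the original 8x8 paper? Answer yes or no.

Answer: yes

Derivation:
Op 1 fold_down: fold axis h@4; visible region now rows[4,8) x cols[0,8) = 4x8
Op 2 fold_left: fold axis v@4; visible region now rows[4,8) x cols[0,4) = 4x4
Op 3 fold_down: fold axis h@6; visible region now rows[6,8) x cols[0,4) = 2x4
Op 4 fold_right: fold axis v@2; visible region now rows[6,8) x cols[2,4) = 2x2
Op 5 fold_right: fold axis v@3; visible region now rows[6,8) x cols[3,4) = 2x1
Op 6 cut(1, 0): punch at orig (7,3); cuts so far [(7, 3)]; region rows[6,8) x cols[3,4) = 2x1
Op 7 cut(0, 0): punch at orig (6,3); cuts so far [(6, 3), (7, 3)]; region rows[6,8) x cols[3,4) = 2x1
Unfold 1 (reflect across v@3): 4 holes -> [(6, 2), (6, 3), (7, 2), (7, 3)]
Unfold 2 (reflect across v@2): 8 holes -> [(6, 0), (6, 1), (6, 2), (6, 3), (7, 0), (7, 1), (7, 2), (7, 3)]
Unfold 3 (reflect across h@6): 16 holes -> [(4, 0), (4, 1), (4, 2), (4, 3), (5, 0), (5, 1), (5, 2), (5, 3), (6, 0), (6, 1), (6, 2), (6, 3), (7, 0), (7, 1), (7, 2), (7, 3)]
Unfold 4 (reflect across v@4): 32 holes -> [(4, 0), (4, 1), (4, 2), (4, 3), (4, 4), (4, 5), (4, 6), (4, 7), (5, 0), (5, 1), (5, 2), (5, 3), (5, 4), (5, 5), (5, 6), (5, 7), (6, 0), (6, 1), (6, 2), (6, 3), (6, 4), (6, 5), (6, 6), (6, 7), (7, 0), (7, 1), (7, 2), (7, 3), (7, 4), (7, 5), (7, 6), (7, 7)]
Unfold 5 (reflect across h@4): 64 holes -> [(0, 0), (0, 1), (0, 2), (0, 3), (0, 4), (0, 5), (0, 6), (0, 7), (1, 0), (1, 1), (1, 2), (1, 3), (1, 4), (1, 5), (1, 6), (1, 7), (2, 0), (2, 1), (2, 2), (2, 3), (2, 4), (2, 5), (2, 6), (2, 7), (3, 0), (3, 1), (3, 2), (3, 3), (3, 4), (3, 5), (3, 6), (3, 7), (4, 0), (4, 1), (4, 2), (4, 3), (4, 4), (4, 5), (4, 6), (4, 7), (5, 0), (5, 1), (5, 2), (5, 3), (5, 4), (5, 5), (5, 6), (5, 7), (6, 0), (6, 1), (6, 2), (6, 3), (6, 4), (6, 5), (6, 6), (6, 7), (7, 0), (7, 1), (7, 2), (7, 3), (7, 4), (7, 5), (7, 6), (7, 7)]
Holes: [(0, 0), (0, 1), (0, 2), (0, 3), (0, 4), (0, 5), (0, 6), (0, 7), (1, 0), (1, 1), (1, 2), (1, 3), (1, 4), (1, 5), (1, 6), (1, 7), (2, 0), (2, 1), (2, 2), (2, 3), (2, 4), (2, 5), (2, 6), (2, 7), (3, 0), (3, 1), (3, 2), (3, 3), (3, 4), (3, 5), (3, 6), (3, 7), (4, 0), (4, 1), (4, 2), (4, 3), (4, 4), (4, 5), (4, 6), (4, 7), (5, 0), (5, 1), (5, 2), (5, 3), (5, 4), (5, 5), (5, 6), (5, 7), (6, 0), (6, 1), (6, 2), (6, 3), (6, 4), (6, 5), (6, 6), (6, 7), (7, 0), (7, 1), (7, 2), (7, 3), (7, 4), (7, 5), (7, 6), (7, 7)]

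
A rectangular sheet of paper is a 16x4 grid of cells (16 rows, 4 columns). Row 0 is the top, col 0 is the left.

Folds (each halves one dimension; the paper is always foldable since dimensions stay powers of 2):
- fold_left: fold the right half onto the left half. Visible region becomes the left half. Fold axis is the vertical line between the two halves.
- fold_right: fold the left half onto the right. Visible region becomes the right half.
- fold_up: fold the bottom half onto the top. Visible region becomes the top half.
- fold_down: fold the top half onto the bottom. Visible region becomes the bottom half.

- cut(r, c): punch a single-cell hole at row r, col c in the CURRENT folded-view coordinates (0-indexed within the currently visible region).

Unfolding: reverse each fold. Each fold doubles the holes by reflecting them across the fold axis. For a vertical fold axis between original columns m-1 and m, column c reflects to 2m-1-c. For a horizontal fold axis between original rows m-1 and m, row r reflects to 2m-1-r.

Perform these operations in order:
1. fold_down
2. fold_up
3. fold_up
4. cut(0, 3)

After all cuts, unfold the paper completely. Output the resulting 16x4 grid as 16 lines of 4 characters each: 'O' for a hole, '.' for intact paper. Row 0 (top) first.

Op 1 fold_down: fold axis h@8; visible region now rows[8,16) x cols[0,4) = 8x4
Op 2 fold_up: fold axis h@12; visible region now rows[8,12) x cols[0,4) = 4x4
Op 3 fold_up: fold axis h@10; visible region now rows[8,10) x cols[0,4) = 2x4
Op 4 cut(0, 3): punch at orig (8,3); cuts so far [(8, 3)]; region rows[8,10) x cols[0,4) = 2x4
Unfold 1 (reflect across h@10): 2 holes -> [(8, 3), (11, 3)]
Unfold 2 (reflect across h@12): 4 holes -> [(8, 3), (11, 3), (12, 3), (15, 3)]
Unfold 3 (reflect across h@8): 8 holes -> [(0, 3), (3, 3), (4, 3), (7, 3), (8, 3), (11, 3), (12, 3), (15, 3)]

Answer: ...O
....
....
...O
...O
....
....
...O
...O
....
....
...O
...O
....
....
...O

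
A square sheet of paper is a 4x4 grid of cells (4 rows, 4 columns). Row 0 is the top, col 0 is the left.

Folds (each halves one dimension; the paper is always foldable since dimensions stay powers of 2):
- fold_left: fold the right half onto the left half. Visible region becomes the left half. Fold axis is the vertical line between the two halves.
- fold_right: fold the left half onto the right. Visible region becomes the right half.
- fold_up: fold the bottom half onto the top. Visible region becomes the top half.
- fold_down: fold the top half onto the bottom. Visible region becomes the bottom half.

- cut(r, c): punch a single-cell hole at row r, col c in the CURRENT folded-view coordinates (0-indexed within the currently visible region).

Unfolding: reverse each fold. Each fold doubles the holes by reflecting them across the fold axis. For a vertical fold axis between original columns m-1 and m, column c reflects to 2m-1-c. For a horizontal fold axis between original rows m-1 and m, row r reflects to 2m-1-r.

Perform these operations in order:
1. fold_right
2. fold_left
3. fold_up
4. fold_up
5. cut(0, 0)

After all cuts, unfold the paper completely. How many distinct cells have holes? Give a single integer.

Answer: 16

Derivation:
Op 1 fold_right: fold axis v@2; visible region now rows[0,4) x cols[2,4) = 4x2
Op 2 fold_left: fold axis v@3; visible region now rows[0,4) x cols[2,3) = 4x1
Op 3 fold_up: fold axis h@2; visible region now rows[0,2) x cols[2,3) = 2x1
Op 4 fold_up: fold axis h@1; visible region now rows[0,1) x cols[2,3) = 1x1
Op 5 cut(0, 0): punch at orig (0,2); cuts so far [(0, 2)]; region rows[0,1) x cols[2,3) = 1x1
Unfold 1 (reflect across h@1): 2 holes -> [(0, 2), (1, 2)]
Unfold 2 (reflect across h@2): 4 holes -> [(0, 2), (1, 2), (2, 2), (3, 2)]
Unfold 3 (reflect across v@3): 8 holes -> [(0, 2), (0, 3), (1, 2), (1, 3), (2, 2), (2, 3), (3, 2), (3, 3)]
Unfold 4 (reflect across v@2): 16 holes -> [(0, 0), (0, 1), (0, 2), (0, 3), (1, 0), (1, 1), (1, 2), (1, 3), (2, 0), (2, 1), (2, 2), (2, 3), (3, 0), (3, 1), (3, 2), (3, 3)]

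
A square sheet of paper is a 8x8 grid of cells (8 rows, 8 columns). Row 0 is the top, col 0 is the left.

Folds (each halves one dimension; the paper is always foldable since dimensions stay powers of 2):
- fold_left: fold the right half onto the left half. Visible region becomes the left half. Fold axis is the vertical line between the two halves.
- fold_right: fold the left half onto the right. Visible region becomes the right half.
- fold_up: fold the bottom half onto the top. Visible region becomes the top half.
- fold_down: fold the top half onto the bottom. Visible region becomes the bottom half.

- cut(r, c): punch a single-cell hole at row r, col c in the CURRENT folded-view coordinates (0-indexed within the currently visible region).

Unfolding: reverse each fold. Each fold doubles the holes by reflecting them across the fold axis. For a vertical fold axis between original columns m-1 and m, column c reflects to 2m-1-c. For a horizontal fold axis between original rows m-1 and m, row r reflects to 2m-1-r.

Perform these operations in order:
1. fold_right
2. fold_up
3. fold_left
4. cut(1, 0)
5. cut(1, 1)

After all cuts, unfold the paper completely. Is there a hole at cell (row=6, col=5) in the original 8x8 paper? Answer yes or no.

Answer: yes

Derivation:
Op 1 fold_right: fold axis v@4; visible region now rows[0,8) x cols[4,8) = 8x4
Op 2 fold_up: fold axis h@4; visible region now rows[0,4) x cols[4,8) = 4x4
Op 3 fold_left: fold axis v@6; visible region now rows[0,4) x cols[4,6) = 4x2
Op 4 cut(1, 0): punch at orig (1,4); cuts so far [(1, 4)]; region rows[0,4) x cols[4,6) = 4x2
Op 5 cut(1, 1): punch at orig (1,5); cuts so far [(1, 4), (1, 5)]; region rows[0,4) x cols[4,6) = 4x2
Unfold 1 (reflect across v@6): 4 holes -> [(1, 4), (1, 5), (1, 6), (1, 7)]
Unfold 2 (reflect across h@4): 8 holes -> [(1, 4), (1, 5), (1, 6), (1, 7), (6, 4), (6, 5), (6, 6), (6, 7)]
Unfold 3 (reflect across v@4): 16 holes -> [(1, 0), (1, 1), (1, 2), (1, 3), (1, 4), (1, 5), (1, 6), (1, 7), (6, 0), (6, 1), (6, 2), (6, 3), (6, 4), (6, 5), (6, 6), (6, 7)]
Holes: [(1, 0), (1, 1), (1, 2), (1, 3), (1, 4), (1, 5), (1, 6), (1, 7), (6, 0), (6, 1), (6, 2), (6, 3), (6, 4), (6, 5), (6, 6), (6, 7)]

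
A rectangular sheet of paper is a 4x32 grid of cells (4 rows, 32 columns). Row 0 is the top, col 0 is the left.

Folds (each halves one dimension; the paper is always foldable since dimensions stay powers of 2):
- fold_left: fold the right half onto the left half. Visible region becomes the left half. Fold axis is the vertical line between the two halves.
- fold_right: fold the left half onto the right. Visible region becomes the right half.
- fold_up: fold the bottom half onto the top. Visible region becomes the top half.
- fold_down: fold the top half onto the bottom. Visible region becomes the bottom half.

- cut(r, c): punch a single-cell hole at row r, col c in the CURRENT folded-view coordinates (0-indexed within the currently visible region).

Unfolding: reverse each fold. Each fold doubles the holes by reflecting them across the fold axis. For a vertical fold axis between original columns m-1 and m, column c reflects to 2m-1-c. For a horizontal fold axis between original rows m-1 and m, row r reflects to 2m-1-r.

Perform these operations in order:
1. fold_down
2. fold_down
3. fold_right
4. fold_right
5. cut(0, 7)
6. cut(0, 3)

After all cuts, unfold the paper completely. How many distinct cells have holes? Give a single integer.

Answer: 32

Derivation:
Op 1 fold_down: fold axis h@2; visible region now rows[2,4) x cols[0,32) = 2x32
Op 2 fold_down: fold axis h@3; visible region now rows[3,4) x cols[0,32) = 1x32
Op 3 fold_right: fold axis v@16; visible region now rows[3,4) x cols[16,32) = 1x16
Op 4 fold_right: fold axis v@24; visible region now rows[3,4) x cols[24,32) = 1x8
Op 5 cut(0, 7): punch at orig (3,31); cuts so far [(3, 31)]; region rows[3,4) x cols[24,32) = 1x8
Op 6 cut(0, 3): punch at orig (3,27); cuts so far [(3, 27), (3, 31)]; region rows[3,4) x cols[24,32) = 1x8
Unfold 1 (reflect across v@24): 4 holes -> [(3, 16), (3, 20), (3, 27), (3, 31)]
Unfold 2 (reflect across v@16): 8 holes -> [(3, 0), (3, 4), (3, 11), (3, 15), (3, 16), (3, 20), (3, 27), (3, 31)]
Unfold 3 (reflect across h@3): 16 holes -> [(2, 0), (2, 4), (2, 11), (2, 15), (2, 16), (2, 20), (2, 27), (2, 31), (3, 0), (3, 4), (3, 11), (3, 15), (3, 16), (3, 20), (3, 27), (3, 31)]
Unfold 4 (reflect across h@2): 32 holes -> [(0, 0), (0, 4), (0, 11), (0, 15), (0, 16), (0, 20), (0, 27), (0, 31), (1, 0), (1, 4), (1, 11), (1, 15), (1, 16), (1, 20), (1, 27), (1, 31), (2, 0), (2, 4), (2, 11), (2, 15), (2, 16), (2, 20), (2, 27), (2, 31), (3, 0), (3, 4), (3, 11), (3, 15), (3, 16), (3, 20), (3, 27), (3, 31)]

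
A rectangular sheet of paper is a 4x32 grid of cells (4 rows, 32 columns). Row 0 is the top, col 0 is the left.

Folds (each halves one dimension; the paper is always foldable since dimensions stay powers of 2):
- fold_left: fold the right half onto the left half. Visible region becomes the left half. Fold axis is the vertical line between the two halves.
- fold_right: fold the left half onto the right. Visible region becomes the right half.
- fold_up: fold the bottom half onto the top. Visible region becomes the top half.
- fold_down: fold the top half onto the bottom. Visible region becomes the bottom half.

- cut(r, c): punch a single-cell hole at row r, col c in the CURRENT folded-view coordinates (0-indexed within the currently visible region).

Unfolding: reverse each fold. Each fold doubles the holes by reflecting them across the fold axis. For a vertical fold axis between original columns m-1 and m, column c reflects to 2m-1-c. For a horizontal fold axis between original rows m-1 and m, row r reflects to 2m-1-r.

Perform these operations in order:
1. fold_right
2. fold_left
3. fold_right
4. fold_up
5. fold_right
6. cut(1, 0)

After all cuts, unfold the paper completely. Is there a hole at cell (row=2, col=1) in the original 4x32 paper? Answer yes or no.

Answer: yes

Derivation:
Op 1 fold_right: fold axis v@16; visible region now rows[0,4) x cols[16,32) = 4x16
Op 2 fold_left: fold axis v@24; visible region now rows[0,4) x cols[16,24) = 4x8
Op 3 fold_right: fold axis v@20; visible region now rows[0,4) x cols[20,24) = 4x4
Op 4 fold_up: fold axis h@2; visible region now rows[0,2) x cols[20,24) = 2x4
Op 5 fold_right: fold axis v@22; visible region now rows[0,2) x cols[22,24) = 2x2
Op 6 cut(1, 0): punch at orig (1,22); cuts so far [(1, 22)]; region rows[0,2) x cols[22,24) = 2x2
Unfold 1 (reflect across v@22): 2 holes -> [(1, 21), (1, 22)]
Unfold 2 (reflect across h@2): 4 holes -> [(1, 21), (1, 22), (2, 21), (2, 22)]
Unfold 3 (reflect across v@20): 8 holes -> [(1, 17), (1, 18), (1, 21), (1, 22), (2, 17), (2, 18), (2, 21), (2, 22)]
Unfold 4 (reflect across v@24): 16 holes -> [(1, 17), (1, 18), (1, 21), (1, 22), (1, 25), (1, 26), (1, 29), (1, 30), (2, 17), (2, 18), (2, 21), (2, 22), (2, 25), (2, 26), (2, 29), (2, 30)]
Unfold 5 (reflect across v@16): 32 holes -> [(1, 1), (1, 2), (1, 5), (1, 6), (1, 9), (1, 10), (1, 13), (1, 14), (1, 17), (1, 18), (1, 21), (1, 22), (1, 25), (1, 26), (1, 29), (1, 30), (2, 1), (2, 2), (2, 5), (2, 6), (2, 9), (2, 10), (2, 13), (2, 14), (2, 17), (2, 18), (2, 21), (2, 22), (2, 25), (2, 26), (2, 29), (2, 30)]
Holes: [(1, 1), (1, 2), (1, 5), (1, 6), (1, 9), (1, 10), (1, 13), (1, 14), (1, 17), (1, 18), (1, 21), (1, 22), (1, 25), (1, 26), (1, 29), (1, 30), (2, 1), (2, 2), (2, 5), (2, 6), (2, 9), (2, 10), (2, 13), (2, 14), (2, 17), (2, 18), (2, 21), (2, 22), (2, 25), (2, 26), (2, 29), (2, 30)]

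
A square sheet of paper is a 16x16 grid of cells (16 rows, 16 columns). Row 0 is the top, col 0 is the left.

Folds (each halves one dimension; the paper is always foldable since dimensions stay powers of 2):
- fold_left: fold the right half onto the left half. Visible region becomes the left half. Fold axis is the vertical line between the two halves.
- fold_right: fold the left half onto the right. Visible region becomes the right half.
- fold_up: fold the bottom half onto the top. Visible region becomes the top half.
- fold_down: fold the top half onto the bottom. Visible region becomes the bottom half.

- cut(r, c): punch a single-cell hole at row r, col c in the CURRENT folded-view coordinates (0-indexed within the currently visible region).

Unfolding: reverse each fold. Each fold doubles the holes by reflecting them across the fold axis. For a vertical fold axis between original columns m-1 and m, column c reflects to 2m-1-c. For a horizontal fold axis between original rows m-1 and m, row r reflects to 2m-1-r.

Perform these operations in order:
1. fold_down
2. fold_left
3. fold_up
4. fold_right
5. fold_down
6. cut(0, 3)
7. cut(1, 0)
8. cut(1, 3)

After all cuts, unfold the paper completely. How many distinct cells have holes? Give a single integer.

Op 1 fold_down: fold axis h@8; visible region now rows[8,16) x cols[0,16) = 8x16
Op 2 fold_left: fold axis v@8; visible region now rows[8,16) x cols[0,8) = 8x8
Op 3 fold_up: fold axis h@12; visible region now rows[8,12) x cols[0,8) = 4x8
Op 4 fold_right: fold axis v@4; visible region now rows[8,12) x cols[4,8) = 4x4
Op 5 fold_down: fold axis h@10; visible region now rows[10,12) x cols[4,8) = 2x4
Op 6 cut(0, 3): punch at orig (10,7); cuts so far [(10, 7)]; region rows[10,12) x cols[4,8) = 2x4
Op 7 cut(1, 0): punch at orig (11,4); cuts so far [(10, 7), (11, 4)]; region rows[10,12) x cols[4,8) = 2x4
Op 8 cut(1, 3): punch at orig (11,7); cuts so far [(10, 7), (11, 4), (11, 7)]; region rows[10,12) x cols[4,8) = 2x4
Unfold 1 (reflect across h@10): 6 holes -> [(8, 4), (8, 7), (9, 7), (10, 7), (11, 4), (11, 7)]
Unfold 2 (reflect across v@4): 12 holes -> [(8, 0), (8, 3), (8, 4), (8, 7), (9, 0), (9, 7), (10, 0), (10, 7), (11, 0), (11, 3), (11, 4), (11, 7)]
Unfold 3 (reflect across h@12): 24 holes -> [(8, 0), (8, 3), (8, 4), (8, 7), (9, 0), (9, 7), (10, 0), (10, 7), (11, 0), (11, 3), (11, 4), (11, 7), (12, 0), (12, 3), (12, 4), (12, 7), (13, 0), (13, 7), (14, 0), (14, 7), (15, 0), (15, 3), (15, 4), (15, 7)]
Unfold 4 (reflect across v@8): 48 holes -> [(8, 0), (8, 3), (8, 4), (8, 7), (8, 8), (8, 11), (8, 12), (8, 15), (9, 0), (9, 7), (9, 8), (9, 15), (10, 0), (10, 7), (10, 8), (10, 15), (11, 0), (11, 3), (11, 4), (11, 7), (11, 8), (11, 11), (11, 12), (11, 15), (12, 0), (12, 3), (12, 4), (12, 7), (12, 8), (12, 11), (12, 12), (12, 15), (13, 0), (13, 7), (13, 8), (13, 15), (14, 0), (14, 7), (14, 8), (14, 15), (15, 0), (15, 3), (15, 4), (15, 7), (15, 8), (15, 11), (15, 12), (15, 15)]
Unfold 5 (reflect across h@8): 96 holes -> [(0, 0), (0, 3), (0, 4), (0, 7), (0, 8), (0, 11), (0, 12), (0, 15), (1, 0), (1, 7), (1, 8), (1, 15), (2, 0), (2, 7), (2, 8), (2, 15), (3, 0), (3, 3), (3, 4), (3, 7), (3, 8), (3, 11), (3, 12), (3, 15), (4, 0), (4, 3), (4, 4), (4, 7), (4, 8), (4, 11), (4, 12), (4, 15), (5, 0), (5, 7), (5, 8), (5, 15), (6, 0), (6, 7), (6, 8), (6, 15), (7, 0), (7, 3), (7, 4), (7, 7), (7, 8), (7, 11), (7, 12), (7, 15), (8, 0), (8, 3), (8, 4), (8, 7), (8, 8), (8, 11), (8, 12), (8, 15), (9, 0), (9, 7), (9, 8), (9, 15), (10, 0), (10, 7), (10, 8), (10, 15), (11, 0), (11, 3), (11, 4), (11, 7), (11, 8), (11, 11), (11, 12), (11, 15), (12, 0), (12, 3), (12, 4), (12, 7), (12, 8), (12, 11), (12, 12), (12, 15), (13, 0), (13, 7), (13, 8), (13, 15), (14, 0), (14, 7), (14, 8), (14, 15), (15, 0), (15, 3), (15, 4), (15, 7), (15, 8), (15, 11), (15, 12), (15, 15)]

Answer: 96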